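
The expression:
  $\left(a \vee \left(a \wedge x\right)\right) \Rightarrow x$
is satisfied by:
  {x: True, a: False}
  {a: False, x: False}
  {a: True, x: True}


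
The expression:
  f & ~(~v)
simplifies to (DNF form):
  f & v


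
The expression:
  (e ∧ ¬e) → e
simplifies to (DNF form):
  True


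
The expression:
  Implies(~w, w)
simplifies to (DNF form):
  w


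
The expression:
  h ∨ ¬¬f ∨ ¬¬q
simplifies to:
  f ∨ h ∨ q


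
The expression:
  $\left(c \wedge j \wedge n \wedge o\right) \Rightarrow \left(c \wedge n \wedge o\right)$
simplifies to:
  $\text{True}$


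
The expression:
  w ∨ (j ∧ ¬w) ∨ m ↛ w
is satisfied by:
  {m: True, w: True, j: True}
  {m: True, w: True, j: False}
  {m: True, j: True, w: False}
  {m: True, j: False, w: False}
  {w: True, j: True, m: False}
  {w: True, j: False, m: False}
  {j: True, w: False, m: False}


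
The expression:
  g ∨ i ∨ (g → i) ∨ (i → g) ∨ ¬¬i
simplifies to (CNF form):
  True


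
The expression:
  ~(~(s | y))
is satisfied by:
  {y: True, s: True}
  {y: True, s: False}
  {s: True, y: False}


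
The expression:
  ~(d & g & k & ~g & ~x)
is always true.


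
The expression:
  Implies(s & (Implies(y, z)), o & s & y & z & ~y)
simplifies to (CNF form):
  (y | ~s) & (~s | ~z)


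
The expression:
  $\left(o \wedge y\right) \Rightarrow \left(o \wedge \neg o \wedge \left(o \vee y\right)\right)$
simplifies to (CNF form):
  $\neg o \vee \neg y$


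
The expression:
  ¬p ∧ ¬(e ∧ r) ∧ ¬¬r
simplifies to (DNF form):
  r ∧ ¬e ∧ ¬p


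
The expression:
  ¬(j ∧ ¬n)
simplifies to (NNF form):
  n ∨ ¬j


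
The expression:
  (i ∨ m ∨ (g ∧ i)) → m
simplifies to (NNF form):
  m ∨ ¬i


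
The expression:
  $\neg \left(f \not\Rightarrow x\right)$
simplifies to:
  $x \vee \neg f$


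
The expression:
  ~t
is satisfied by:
  {t: False}


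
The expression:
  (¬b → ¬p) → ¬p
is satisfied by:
  {p: False, b: False}
  {b: True, p: False}
  {p: True, b: False}


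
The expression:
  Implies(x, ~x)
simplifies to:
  ~x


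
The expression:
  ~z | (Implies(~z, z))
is always true.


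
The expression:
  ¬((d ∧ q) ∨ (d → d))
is never true.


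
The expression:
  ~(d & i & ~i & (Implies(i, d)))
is always true.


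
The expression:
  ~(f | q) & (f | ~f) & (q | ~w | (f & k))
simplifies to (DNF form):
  ~f & ~q & ~w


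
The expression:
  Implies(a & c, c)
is always true.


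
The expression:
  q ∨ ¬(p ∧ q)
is always true.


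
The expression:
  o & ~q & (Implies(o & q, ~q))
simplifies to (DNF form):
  o & ~q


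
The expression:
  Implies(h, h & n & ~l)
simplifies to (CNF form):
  (n | ~h) & (~h | ~l)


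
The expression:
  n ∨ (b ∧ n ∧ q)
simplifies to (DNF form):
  n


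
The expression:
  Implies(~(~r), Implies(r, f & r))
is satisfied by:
  {f: True, r: False}
  {r: False, f: False}
  {r: True, f: True}


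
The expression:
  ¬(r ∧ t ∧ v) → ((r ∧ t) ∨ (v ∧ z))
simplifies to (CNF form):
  (r ∨ v) ∧ (r ∨ z) ∧ (t ∨ v) ∧ (t ∨ z)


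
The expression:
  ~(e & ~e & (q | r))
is always true.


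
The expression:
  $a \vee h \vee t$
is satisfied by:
  {a: True, t: True, h: True}
  {a: True, t: True, h: False}
  {a: True, h: True, t: False}
  {a: True, h: False, t: False}
  {t: True, h: True, a: False}
  {t: True, h: False, a: False}
  {h: True, t: False, a: False}


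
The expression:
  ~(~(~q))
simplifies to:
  ~q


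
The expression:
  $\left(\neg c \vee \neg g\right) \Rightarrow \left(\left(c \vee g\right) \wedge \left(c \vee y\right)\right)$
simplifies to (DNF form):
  $c \vee \left(g \wedge y\right)$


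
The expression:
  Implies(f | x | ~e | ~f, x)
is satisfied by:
  {x: True}


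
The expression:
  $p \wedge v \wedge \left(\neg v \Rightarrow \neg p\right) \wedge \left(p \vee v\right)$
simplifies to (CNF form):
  $p \wedge v$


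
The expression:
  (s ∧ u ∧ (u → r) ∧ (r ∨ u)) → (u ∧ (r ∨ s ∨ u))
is always true.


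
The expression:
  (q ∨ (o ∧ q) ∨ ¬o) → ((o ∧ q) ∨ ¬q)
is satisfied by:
  {o: True, q: False}
  {q: False, o: False}
  {q: True, o: True}


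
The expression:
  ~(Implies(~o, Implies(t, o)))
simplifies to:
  t & ~o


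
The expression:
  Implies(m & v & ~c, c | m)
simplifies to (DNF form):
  True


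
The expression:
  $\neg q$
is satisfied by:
  {q: False}


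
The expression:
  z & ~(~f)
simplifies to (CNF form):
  f & z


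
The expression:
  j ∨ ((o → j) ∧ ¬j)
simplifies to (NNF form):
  j ∨ ¬o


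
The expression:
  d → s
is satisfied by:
  {s: True, d: False}
  {d: False, s: False}
  {d: True, s: True}


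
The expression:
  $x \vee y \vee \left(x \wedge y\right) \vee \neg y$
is always true.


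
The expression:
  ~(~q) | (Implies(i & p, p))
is always true.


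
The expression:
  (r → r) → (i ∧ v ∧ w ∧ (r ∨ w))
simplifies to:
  i ∧ v ∧ w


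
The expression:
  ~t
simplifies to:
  ~t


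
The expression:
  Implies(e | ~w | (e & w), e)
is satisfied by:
  {e: True, w: True}
  {e: True, w: False}
  {w: True, e: False}


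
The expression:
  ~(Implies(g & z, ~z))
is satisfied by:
  {z: True, g: True}


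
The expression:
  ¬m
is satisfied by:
  {m: False}


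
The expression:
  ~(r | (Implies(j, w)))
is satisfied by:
  {j: True, w: False, r: False}


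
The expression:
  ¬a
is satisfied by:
  {a: False}


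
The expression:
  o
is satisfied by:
  {o: True}


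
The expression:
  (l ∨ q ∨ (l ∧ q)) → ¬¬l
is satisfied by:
  {l: True, q: False}
  {q: False, l: False}
  {q: True, l: True}


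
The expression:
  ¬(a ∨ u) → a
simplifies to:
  a ∨ u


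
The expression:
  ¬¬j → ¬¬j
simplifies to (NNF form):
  True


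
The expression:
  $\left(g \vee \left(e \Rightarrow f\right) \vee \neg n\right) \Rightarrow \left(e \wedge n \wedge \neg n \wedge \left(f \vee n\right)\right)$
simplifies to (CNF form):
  $e \wedge n \wedge \neg f \wedge \neg g$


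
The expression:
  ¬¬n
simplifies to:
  n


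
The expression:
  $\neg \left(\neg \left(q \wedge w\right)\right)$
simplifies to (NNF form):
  $q \wedge w$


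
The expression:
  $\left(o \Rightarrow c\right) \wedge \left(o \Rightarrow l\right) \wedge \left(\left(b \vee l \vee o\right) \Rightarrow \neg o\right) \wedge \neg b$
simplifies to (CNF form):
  $\neg b \wedge \neg o$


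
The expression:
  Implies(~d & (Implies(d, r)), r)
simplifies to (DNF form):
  d | r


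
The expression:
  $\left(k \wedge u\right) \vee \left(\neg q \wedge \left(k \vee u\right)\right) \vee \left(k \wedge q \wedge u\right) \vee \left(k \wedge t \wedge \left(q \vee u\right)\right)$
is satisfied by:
  {k: True, u: True, t: True, q: False}
  {k: True, u: True, q: False, t: False}
  {k: True, t: True, q: False, u: False}
  {k: True, q: False, t: False, u: False}
  {k: True, u: True, q: True, t: True}
  {k: True, u: True, q: True, t: False}
  {k: True, q: True, t: True, u: False}
  {t: True, u: True, q: False, k: False}
  {u: True, q: False, t: False, k: False}


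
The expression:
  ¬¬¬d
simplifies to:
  ¬d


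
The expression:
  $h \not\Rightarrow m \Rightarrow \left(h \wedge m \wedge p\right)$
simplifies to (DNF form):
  $m \vee \neg h$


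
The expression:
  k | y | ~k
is always true.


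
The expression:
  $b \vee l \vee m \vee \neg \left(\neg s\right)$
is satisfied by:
  {b: True, m: True, l: True, s: True}
  {b: True, m: True, l: True, s: False}
  {b: True, m: True, s: True, l: False}
  {b: True, m: True, s: False, l: False}
  {b: True, l: True, s: True, m: False}
  {b: True, l: True, s: False, m: False}
  {b: True, l: False, s: True, m: False}
  {b: True, l: False, s: False, m: False}
  {m: True, l: True, s: True, b: False}
  {m: True, l: True, s: False, b: False}
  {m: True, s: True, l: False, b: False}
  {m: True, s: False, l: False, b: False}
  {l: True, s: True, m: False, b: False}
  {l: True, m: False, s: False, b: False}
  {s: True, m: False, l: False, b: False}


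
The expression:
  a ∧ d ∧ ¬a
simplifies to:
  False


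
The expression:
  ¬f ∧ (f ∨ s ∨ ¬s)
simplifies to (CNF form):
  ¬f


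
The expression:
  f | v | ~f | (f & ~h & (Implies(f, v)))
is always true.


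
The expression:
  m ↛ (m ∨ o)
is never true.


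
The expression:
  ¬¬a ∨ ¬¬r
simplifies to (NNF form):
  a ∨ r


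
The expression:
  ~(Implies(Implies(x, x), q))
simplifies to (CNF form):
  ~q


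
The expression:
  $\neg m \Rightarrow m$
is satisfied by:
  {m: True}


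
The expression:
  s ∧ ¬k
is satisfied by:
  {s: True, k: False}


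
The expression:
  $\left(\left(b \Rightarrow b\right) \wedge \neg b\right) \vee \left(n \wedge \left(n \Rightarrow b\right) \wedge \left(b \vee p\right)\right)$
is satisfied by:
  {n: True, b: False}
  {b: False, n: False}
  {b: True, n: True}


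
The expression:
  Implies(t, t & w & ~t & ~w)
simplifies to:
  ~t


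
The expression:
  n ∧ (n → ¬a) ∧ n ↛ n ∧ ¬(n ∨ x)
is never true.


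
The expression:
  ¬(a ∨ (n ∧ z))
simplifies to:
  ¬a ∧ (¬n ∨ ¬z)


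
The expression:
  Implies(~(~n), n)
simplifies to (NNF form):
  True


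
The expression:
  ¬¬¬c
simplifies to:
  ¬c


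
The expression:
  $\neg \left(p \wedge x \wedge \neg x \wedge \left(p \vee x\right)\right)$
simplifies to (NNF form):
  $\text{True}$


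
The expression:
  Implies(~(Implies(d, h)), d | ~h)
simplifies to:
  True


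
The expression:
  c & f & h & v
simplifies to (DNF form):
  c & f & h & v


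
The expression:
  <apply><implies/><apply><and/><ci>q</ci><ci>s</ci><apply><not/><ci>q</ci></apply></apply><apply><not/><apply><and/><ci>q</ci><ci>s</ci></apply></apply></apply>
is always true.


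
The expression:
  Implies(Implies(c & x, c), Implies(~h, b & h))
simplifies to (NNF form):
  h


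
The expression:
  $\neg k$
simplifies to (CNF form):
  $\neg k$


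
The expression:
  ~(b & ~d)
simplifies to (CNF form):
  d | ~b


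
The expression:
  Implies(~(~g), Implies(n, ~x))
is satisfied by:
  {x: False, n: False, g: False}
  {g: True, x: False, n: False}
  {n: True, x: False, g: False}
  {g: True, n: True, x: False}
  {x: True, g: False, n: False}
  {g: True, x: True, n: False}
  {n: True, x: True, g: False}


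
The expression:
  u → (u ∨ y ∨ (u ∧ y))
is always true.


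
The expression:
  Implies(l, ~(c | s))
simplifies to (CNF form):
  (~c | ~l) & (~l | ~s)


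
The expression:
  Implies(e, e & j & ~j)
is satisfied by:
  {e: False}


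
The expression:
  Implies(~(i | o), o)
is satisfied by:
  {i: True, o: True}
  {i: True, o: False}
  {o: True, i: False}


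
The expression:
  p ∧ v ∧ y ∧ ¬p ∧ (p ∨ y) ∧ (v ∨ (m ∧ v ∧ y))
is never true.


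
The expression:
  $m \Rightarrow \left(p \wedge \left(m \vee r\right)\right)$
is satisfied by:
  {p: True, m: False}
  {m: False, p: False}
  {m: True, p: True}


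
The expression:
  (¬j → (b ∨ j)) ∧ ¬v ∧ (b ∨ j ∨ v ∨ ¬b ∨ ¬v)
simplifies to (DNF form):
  (b ∧ ¬v) ∨ (j ∧ ¬v)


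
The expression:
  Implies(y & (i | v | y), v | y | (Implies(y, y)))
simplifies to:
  True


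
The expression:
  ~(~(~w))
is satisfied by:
  {w: False}


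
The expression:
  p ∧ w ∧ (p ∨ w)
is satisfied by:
  {p: True, w: True}


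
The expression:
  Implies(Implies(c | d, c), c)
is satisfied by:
  {d: True, c: True}
  {d: True, c: False}
  {c: True, d: False}


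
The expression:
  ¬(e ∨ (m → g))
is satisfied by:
  {m: True, g: False, e: False}


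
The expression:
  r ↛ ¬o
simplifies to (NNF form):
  o ∧ r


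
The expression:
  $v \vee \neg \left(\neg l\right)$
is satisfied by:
  {v: True, l: True}
  {v: True, l: False}
  {l: True, v: False}


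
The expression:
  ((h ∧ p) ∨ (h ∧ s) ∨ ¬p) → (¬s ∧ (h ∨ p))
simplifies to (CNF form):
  (h ∨ p) ∧ (h ∨ ¬h) ∧ (p ∨ ¬s) ∧ (¬h ∨ ¬s)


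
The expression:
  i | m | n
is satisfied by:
  {i: True, n: True, m: True}
  {i: True, n: True, m: False}
  {i: True, m: True, n: False}
  {i: True, m: False, n: False}
  {n: True, m: True, i: False}
  {n: True, m: False, i: False}
  {m: True, n: False, i: False}


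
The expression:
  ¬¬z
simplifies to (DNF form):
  z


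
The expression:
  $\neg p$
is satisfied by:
  {p: False}


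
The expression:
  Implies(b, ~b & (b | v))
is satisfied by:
  {b: False}


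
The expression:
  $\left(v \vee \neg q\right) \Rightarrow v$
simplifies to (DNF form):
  $q \vee v$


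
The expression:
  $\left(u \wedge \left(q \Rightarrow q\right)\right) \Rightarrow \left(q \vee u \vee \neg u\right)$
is always true.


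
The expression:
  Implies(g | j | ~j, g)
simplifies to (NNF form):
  g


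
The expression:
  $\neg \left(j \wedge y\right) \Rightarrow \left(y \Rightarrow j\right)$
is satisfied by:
  {j: True, y: False}
  {y: False, j: False}
  {y: True, j: True}


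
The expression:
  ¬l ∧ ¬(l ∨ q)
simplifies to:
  ¬l ∧ ¬q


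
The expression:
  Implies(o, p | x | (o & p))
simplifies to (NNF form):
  p | x | ~o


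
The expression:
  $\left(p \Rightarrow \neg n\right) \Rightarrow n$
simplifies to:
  $n$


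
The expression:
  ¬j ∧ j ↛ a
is never true.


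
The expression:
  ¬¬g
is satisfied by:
  {g: True}


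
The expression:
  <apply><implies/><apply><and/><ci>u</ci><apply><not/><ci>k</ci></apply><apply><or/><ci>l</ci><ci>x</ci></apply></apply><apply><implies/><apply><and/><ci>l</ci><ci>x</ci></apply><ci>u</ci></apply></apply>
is always true.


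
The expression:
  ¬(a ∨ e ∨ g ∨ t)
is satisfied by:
  {g: False, e: False, t: False, a: False}


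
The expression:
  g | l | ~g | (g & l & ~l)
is always true.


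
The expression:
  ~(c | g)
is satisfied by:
  {g: False, c: False}


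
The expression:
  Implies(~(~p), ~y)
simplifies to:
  ~p | ~y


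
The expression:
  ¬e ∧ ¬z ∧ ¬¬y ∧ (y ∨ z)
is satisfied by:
  {y: True, e: False, z: False}


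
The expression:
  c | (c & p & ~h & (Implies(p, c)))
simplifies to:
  c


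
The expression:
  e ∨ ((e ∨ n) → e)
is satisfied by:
  {e: True, n: False}
  {n: False, e: False}
  {n: True, e: True}


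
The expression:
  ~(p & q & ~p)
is always true.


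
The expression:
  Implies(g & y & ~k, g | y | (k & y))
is always true.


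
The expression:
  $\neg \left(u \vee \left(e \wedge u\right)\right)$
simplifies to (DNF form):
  $\neg u$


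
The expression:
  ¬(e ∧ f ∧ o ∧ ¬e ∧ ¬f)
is always true.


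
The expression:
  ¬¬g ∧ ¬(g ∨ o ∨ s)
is never true.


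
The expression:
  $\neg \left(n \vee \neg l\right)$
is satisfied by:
  {l: True, n: False}


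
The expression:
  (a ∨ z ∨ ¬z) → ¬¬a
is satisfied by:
  {a: True}


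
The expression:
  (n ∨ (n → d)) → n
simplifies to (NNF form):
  n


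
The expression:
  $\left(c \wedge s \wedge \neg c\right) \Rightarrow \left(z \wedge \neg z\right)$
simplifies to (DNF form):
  $\text{True}$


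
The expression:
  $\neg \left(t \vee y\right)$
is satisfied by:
  {y: False, t: False}


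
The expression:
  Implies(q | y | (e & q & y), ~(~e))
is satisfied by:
  {e: True, y: False, q: False}
  {q: True, e: True, y: False}
  {e: True, y: True, q: False}
  {q: True, e: True, y: True}
  {q: False, y: False, e: False}


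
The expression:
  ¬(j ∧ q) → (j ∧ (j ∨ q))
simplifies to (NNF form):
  j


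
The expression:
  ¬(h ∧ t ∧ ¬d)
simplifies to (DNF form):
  d ∨ ¬h ∨ ¬t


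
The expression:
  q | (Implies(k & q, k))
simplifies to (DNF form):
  True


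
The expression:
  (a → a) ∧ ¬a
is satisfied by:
  {a: False}


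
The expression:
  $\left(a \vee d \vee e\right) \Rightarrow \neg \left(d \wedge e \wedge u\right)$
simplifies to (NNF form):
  $\neg d \vee \neg e \vee \neg u$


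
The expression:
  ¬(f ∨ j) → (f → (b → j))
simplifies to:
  True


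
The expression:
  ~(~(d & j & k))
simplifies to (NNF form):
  d & j & k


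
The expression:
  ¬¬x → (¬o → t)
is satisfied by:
  {t: True, o: True, x: False}
  {t: True, o: False, x: False}
  {o: True, t: False, x: False}
  {t: False, o: False, x: False}
  {x: True, t: True, o: True}
  {x: True, t: True, o: False}
  {x: True, o: True, t: False}


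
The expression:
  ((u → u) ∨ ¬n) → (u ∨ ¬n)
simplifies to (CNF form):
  u ∨ ¬n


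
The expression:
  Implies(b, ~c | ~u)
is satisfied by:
  {u: False, c: False, b: False}
  {b: True, u: False, c: False}
  {c: True, u: False, b: False}
  {b: True, c: True, u: False}
  {u: True, b: False, c: False}
  {b: True, u: True, c: False}
  {c: True, u: True, b: False}


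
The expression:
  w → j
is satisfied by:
  {j: True, w: False}
  {w: False, j: False}
  {w: True, j: True}


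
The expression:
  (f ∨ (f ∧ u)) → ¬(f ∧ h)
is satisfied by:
  {h: False, f: False}
  {f: True, h: False}
  {h: True, f: False}


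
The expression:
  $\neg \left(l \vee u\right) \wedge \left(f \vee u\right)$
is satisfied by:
  {f: True, u: False, l: False}


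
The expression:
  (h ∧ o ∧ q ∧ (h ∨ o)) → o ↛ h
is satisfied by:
  {h: False, q: False, o: False}
  {o: True, h: False, q: False}
  {q: True, h: False, o: False}
  {o: True, q: True, h: False}
  {h: True, o: False, q: False}
  {o: True, h: True, q: False}
  {q: True, h: True, o: False}


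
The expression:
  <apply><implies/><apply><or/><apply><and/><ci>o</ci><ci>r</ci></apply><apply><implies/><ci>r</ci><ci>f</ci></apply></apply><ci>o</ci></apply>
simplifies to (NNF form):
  <apply><or/><ci>o</ci><apply><and/><ci>r</ci><apply><not/><ci>f</ci></apply></apply></apply>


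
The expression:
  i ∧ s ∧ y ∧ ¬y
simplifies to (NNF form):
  False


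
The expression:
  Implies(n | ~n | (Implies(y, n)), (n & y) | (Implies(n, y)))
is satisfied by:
  {y: True, n: False}
  {n: False, y: False}
  {n: True, y: True}


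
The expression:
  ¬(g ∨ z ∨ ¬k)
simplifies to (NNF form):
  k ∧ ¬g ∧ ¬z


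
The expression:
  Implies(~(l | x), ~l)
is always true.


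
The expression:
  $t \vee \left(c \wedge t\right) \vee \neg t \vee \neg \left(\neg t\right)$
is always true.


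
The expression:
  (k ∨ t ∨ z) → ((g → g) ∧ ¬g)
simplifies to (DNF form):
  (¬k ∧ ¬t ∧ ¬z) ∨ ¬g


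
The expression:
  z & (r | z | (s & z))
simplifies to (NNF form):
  z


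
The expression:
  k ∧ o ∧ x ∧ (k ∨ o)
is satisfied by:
  {x: True, o: True, k: True}


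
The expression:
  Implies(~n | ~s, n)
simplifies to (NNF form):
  n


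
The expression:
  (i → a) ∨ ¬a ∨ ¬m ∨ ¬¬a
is always true.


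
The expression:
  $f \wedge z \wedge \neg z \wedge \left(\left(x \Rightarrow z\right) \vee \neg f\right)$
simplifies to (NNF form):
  $\text{False}$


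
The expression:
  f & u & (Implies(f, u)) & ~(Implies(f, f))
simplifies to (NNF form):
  False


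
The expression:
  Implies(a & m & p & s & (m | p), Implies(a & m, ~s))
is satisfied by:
  {s: False, m: False, p: False, a: False}
  {a: True, s: False, m: False, p: False}
  {p: True, s: False, m: False, a: False}
  {a: True, p: True, s: False, m: False}
  {m: True, a: False, s: False, p: False}
  {a: True, m: True, s: False, p: False}
  {p: True, m: True, a: False, s: False}
  {a: True, p: True, m: True, s: False}
  {s: True, p: False, m: False, a: False}
  {a: True, s: True, p: False, m: False}
  {p: True, s: True, a: False, m: False}
  {a: True, p: True, s: True, m: False}
  {m: True, s: True, p: False, a: False}
  {a: True, m: True, s: True, p: False}
  {p: True, m: True, s: True, a: False}


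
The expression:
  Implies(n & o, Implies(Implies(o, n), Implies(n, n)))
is always true.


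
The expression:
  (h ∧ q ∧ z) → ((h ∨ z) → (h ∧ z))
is always true.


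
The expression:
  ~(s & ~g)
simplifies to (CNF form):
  g | ~s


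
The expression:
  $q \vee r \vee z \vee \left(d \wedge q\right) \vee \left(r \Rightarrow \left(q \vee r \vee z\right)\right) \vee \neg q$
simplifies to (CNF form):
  $\text{True}$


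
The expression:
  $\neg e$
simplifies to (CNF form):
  $\neg e$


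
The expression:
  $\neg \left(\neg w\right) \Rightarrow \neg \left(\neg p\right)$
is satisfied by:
  {p: True, w: False}
  {w: False, p: False}
  {w: True, p: True}


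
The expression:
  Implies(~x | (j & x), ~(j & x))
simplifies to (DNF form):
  ~j | ~x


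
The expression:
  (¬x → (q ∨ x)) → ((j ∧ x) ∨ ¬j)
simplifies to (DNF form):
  x ∨ ¬j ∨ ¬q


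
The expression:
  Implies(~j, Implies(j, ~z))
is always true.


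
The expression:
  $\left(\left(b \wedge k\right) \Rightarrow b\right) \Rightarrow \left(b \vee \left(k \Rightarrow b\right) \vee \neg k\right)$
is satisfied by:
  {b: True, k: False}
  {k: False, b: False}
  {k: True, b: True}


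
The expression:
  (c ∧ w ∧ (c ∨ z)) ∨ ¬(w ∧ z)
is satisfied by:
  {c: True, w: False, z: False}
  {w: False, z: False, c: False}
  {c: True, z: True, w: False}
  {z: True, w: False, c: False}
  {c: True, w: True, z: False}
  {w: True, c: False, z: False}
  {c: True, z: True, w: True}


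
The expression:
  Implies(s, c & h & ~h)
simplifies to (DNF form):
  ~s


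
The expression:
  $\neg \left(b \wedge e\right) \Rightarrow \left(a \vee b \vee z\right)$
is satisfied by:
  {a: True, b: True, z: True}
  {a: True, b: True, z: False}
  {a: True, z: True, b: False}
  {a: True, z: False, b: False}
  {b: True, z: True, a: False}
  {b: True, z: False, a: False}
  {z: True, b: False, a: False}


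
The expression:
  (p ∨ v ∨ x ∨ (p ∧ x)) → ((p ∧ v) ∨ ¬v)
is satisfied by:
  {p: True, v: False}
  {v: False, p: False}
  {v: True, p: True}


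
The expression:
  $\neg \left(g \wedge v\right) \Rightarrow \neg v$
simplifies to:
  $g \vee \neg v$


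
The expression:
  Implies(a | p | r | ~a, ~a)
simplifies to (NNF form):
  ~a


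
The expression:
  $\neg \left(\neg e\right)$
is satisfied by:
  {e: True}


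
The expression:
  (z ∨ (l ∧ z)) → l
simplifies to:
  l ∨ ¬z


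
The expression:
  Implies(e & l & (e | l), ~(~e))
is always true.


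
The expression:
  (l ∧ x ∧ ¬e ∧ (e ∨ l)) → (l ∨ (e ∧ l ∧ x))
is always true.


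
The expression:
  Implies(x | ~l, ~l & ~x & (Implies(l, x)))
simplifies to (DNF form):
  ~x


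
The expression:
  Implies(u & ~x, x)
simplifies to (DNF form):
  x | ~u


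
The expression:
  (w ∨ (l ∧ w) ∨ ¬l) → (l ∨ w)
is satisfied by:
  {l: True, w: True}
  {l: True, w: False}
  {w: True, l: False}


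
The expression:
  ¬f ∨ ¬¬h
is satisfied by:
  {h: True, f: False}
  {f: False, h: False}
  {f: True, h: True}


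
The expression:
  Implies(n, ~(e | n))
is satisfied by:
  {n: False}


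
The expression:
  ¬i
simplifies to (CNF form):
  ¬i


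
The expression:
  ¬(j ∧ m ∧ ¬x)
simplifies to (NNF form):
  x ∨ ¬j ∨ ¬m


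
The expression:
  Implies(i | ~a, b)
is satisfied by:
  {a: True, b: True, i: False}
  {b: True, i: False, a: False}
  {a: True, b: True, i: True}
  {b: True, i: True, a: False}
  {a: True, i: False, b: False}


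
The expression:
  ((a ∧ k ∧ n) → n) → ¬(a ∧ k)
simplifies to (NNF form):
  ¬a ∨ ¬k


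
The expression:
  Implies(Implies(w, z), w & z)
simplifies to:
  w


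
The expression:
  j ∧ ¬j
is never true.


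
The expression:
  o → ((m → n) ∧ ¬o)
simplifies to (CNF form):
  ¬o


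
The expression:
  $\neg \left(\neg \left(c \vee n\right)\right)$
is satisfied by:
  {n: True, c: True}
  {n: True, c: False}
  {c: True, n: False}


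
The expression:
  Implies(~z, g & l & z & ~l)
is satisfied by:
  {z: True}


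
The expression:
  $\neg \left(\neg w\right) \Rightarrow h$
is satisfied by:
  {h: True, w: False}
  {w: False, h: False}
  {w: True, h: True}


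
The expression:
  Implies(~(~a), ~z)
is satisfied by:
  {z: False, a: False}
  {a: True, z: False}
  {z: True, a: False}


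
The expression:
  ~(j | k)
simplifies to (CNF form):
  ~j & ~k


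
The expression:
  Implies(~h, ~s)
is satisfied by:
  {h: True, s: False}
  {s: False, h: False}
  {s: True, h: True}


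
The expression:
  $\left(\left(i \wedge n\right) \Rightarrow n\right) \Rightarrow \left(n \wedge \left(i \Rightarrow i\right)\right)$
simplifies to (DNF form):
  $n$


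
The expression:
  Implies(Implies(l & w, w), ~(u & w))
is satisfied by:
  {w: False, u: False}
  {u: True, w: False}
  {w: True, u: False}


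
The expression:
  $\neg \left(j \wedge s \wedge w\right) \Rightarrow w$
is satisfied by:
  {w: True}


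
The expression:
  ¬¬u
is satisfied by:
  {u: True}


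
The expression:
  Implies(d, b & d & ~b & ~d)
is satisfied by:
  {d: False}


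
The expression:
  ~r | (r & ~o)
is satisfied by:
  {o: False, r: False}
  {r: True, o: False}
  {o: True, r: False}


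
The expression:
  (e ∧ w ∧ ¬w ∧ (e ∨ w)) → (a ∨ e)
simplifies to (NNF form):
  True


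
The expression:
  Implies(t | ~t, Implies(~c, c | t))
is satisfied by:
  {t: True, c: True}
  {t: True, c: False}
  {c: True, t: False}


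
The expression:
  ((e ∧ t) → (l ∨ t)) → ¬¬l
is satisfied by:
  {l: True}


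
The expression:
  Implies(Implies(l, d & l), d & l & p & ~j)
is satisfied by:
  {p: True, l: True, d: False, j: False}
  {l: True, j: False, p: False, d: False}
  {j: True, p: True, l: True, d: False}
  {j: True, l: True, p: False, d: False}
  {d: True, p: True, l: True, j: False}


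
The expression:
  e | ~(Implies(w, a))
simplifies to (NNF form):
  e | (w & ~a)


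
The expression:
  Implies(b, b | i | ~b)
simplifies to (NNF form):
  True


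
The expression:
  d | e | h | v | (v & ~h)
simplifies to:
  d | e | h | v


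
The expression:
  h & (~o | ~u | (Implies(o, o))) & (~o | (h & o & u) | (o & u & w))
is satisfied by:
  {h: True, u: True, o: False}
  {h: True, o: False, u: False}
  {h: True, u: True, o: True}


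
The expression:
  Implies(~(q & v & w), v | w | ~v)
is always true.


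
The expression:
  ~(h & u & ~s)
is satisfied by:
  {s: True, h: False, u: False}
  {h: False, u: False, s: False}
  {u: True, s: True, h: False}
  {u: True, h: False, s: False}
  {s: True, h: True, u: False}
  {h: True, s: False, u: False}
  {u: True, h: True, s: True}


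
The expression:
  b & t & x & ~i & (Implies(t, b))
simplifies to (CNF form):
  b & t & x & ~i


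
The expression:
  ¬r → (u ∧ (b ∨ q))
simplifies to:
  r ∨ (b ∧ u) ∨ (q ∧ u)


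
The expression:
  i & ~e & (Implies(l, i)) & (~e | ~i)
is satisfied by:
  {i: True, e: False}


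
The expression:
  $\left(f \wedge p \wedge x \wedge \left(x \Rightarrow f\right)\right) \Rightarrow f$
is always true.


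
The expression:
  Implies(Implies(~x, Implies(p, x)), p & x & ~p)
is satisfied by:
  {p: True, x: False}


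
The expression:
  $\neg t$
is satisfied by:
  {t: False}


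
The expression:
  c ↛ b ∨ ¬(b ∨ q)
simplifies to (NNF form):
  ¬b ∧ (c ∨ ¬q)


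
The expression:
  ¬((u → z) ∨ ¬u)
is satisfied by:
  {u: True, z: False}


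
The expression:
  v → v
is always true.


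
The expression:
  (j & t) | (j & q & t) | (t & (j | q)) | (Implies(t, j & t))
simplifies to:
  j | q | ~t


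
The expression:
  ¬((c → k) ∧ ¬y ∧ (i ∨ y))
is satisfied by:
  {y: True, c: True, k: False, i: False}
  {y: True, k: False, c: False, i: False}
  {y: True, c: True, k: True, i: False}
  {y: True, k: True, c: False, i: False}
  {c: True, y: False, k: False, i: False}
  {y: False, k: False, c: False, i: False}
  {c: True, k: True, y: False, i: False}
  {k: True, y: False, c: False, i: False}
  {i: True, c: True, y: True, k: False}
  {i: True, y: True, k: False, c: False}
  {i: True, c: True, y: True, k: True}
  {i: True, y: True, k: True, c: False}
  {i: True, c: True, y: False, k: False}


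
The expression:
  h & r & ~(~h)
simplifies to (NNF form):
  h & r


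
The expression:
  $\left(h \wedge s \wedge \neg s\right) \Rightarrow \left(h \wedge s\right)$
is always true.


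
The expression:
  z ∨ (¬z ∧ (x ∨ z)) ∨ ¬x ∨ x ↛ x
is always true.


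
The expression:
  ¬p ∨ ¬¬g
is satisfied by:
  {g: True, p: False}
  {p: False, g: False}
  {p: True, g: True}


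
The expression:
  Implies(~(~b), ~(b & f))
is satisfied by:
  {b: False, f: False}
  {f: True, b: False}
  {b: True, f: False}


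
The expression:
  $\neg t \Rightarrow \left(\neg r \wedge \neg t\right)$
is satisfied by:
  {t: True, r: False}
  {r: False, t: False}
  {r: True, t: True}


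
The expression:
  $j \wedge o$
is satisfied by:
  {j: True, o: True}


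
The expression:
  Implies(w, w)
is always true.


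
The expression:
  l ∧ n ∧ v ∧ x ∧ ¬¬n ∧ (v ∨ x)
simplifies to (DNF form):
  l ∧ n ∧ v ∧ x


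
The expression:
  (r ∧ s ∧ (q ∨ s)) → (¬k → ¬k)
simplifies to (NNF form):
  True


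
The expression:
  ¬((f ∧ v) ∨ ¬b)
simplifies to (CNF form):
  b ∧ (¬f ∨ ¬v)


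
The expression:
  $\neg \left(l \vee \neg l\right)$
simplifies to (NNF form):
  $\text{False}$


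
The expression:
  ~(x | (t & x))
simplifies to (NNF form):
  ~x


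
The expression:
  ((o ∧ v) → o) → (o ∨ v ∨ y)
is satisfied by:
  {y: True, o: True, v: True}
  {y: True, o: True, v: False}
  {y: True, v: True, o: False}
  {y: True, v: False, o: False}
  {o: True, v: True, y: False}
  {o: True, v: False, y: False}
  {v: True, o: False, y: False}


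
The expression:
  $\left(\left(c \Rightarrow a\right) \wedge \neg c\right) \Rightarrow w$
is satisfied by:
  {c: True, w: True}
  {c: True, w: False}
  {w: True, c: False}


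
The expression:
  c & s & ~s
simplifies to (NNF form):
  False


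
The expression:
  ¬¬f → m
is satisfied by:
  {m: True, f: False}
  {f: False, m: False}
  {f: True, m: True}


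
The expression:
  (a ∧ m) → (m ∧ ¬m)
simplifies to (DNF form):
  ¬a ∨ ¬m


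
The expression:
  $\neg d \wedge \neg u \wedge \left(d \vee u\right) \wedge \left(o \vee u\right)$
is never true.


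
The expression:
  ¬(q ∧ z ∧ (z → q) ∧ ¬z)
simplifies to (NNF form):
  True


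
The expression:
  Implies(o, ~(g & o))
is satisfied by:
  {g: False, o: False}
  {o: True, g: False}
  {g: True, o: False}


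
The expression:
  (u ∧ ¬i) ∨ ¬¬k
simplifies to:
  k ∨ (u ∧ ¬i)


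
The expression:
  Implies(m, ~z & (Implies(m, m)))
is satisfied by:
  {m: False, z: False}
  {z: True, m: False}
  {m: True, z: False}


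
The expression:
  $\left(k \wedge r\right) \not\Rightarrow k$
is never true.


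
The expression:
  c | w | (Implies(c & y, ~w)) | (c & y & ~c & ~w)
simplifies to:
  True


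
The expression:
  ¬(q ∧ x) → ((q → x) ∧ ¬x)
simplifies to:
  (q ∧ x) ∨ (¬q ∧ ¬x)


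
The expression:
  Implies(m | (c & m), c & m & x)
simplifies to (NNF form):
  ~m | (c & x)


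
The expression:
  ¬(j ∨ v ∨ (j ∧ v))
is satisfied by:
  {v: False, j: False}


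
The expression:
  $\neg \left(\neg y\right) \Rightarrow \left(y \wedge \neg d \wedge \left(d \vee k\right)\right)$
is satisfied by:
  {k: True, y: False, d: False}
  {k: False, y: False, d: False}
  {d: True, k: True, y: False}
  {d: True, k: False, y: False}
  {y: True, k: True, d: False}


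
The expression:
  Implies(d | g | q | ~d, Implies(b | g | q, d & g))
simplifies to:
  (d | ~g) & (g | ~b) & (g | ~q)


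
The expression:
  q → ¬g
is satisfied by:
  {g: False, q: False}
  {q: True, g: False}
  {g: True, q: False}


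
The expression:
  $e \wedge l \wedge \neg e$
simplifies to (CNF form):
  $\text{False}$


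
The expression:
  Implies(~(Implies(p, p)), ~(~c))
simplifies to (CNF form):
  True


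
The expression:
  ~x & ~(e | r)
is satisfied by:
  {x: False, e: False, r: False}


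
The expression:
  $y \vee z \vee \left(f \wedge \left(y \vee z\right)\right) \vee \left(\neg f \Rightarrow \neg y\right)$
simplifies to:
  $\text{True}$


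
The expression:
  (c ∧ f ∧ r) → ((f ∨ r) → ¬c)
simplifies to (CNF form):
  ¬c ∨ ¬f ∨ ¬r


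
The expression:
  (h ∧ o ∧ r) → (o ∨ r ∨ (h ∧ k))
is always true.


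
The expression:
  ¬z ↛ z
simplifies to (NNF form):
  True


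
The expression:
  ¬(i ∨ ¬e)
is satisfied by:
  {e: True, i: False}


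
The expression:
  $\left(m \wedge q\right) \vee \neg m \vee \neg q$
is always true.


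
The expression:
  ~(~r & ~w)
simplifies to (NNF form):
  r | w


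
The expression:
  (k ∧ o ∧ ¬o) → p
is always true.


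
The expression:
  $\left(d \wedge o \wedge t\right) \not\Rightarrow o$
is never true.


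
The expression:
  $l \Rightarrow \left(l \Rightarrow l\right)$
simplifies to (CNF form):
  $\text{True}$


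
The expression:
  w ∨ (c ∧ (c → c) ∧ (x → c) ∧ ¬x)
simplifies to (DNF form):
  w ∨ (c ∧ ¬x)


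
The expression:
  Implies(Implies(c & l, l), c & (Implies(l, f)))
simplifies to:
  c & (f | ~l)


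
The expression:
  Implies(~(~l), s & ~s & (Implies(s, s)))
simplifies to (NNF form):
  ~l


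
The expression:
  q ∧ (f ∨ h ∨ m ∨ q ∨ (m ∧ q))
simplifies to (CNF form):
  q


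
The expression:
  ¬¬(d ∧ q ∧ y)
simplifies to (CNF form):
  d ∧ q ∧ y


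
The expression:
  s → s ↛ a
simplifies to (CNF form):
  ¬a ∨ ¬s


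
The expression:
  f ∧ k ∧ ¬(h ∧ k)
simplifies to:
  f ∧ k ∧ ¬h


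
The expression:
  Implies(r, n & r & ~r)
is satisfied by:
  {r: False}


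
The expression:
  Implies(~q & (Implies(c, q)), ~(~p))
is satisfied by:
  {q: True, c: True, p: True}
  {q: True, c: True, p: False}
  {q: True, p: True, c: False}
  {q: True, p: False, c: False}
  {c: True, p: True, q: False}
  {c: True, p: False, q: False}
  {p: True, c: False, q: False}


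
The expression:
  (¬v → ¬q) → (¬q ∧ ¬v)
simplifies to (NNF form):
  ¬v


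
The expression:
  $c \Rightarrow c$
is always true.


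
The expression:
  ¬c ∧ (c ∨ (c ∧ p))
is never true.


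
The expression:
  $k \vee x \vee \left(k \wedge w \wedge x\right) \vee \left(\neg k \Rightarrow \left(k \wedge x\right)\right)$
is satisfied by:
  {x: True, k: True}
  {x: True, k: False}
  {k: True, x: False}


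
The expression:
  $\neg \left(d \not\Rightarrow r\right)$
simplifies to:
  $r \vee \neg d$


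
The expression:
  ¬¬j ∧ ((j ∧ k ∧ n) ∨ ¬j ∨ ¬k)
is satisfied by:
  {n: True, j: True, k: False}
  {j: True, k: False, n: False}
  {n: True, k: True, j: True}


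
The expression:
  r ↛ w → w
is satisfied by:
  {w: True, r: False}
  {r: False, w: False}
  {r: True, w: True}


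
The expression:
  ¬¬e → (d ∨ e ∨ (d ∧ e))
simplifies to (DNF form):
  True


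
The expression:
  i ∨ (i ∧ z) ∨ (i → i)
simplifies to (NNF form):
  True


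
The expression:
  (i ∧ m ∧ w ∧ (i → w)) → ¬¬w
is always true.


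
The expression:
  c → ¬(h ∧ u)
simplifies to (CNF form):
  ¬c ∨ ¬h ∨ ¬u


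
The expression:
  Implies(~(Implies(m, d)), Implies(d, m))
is always true.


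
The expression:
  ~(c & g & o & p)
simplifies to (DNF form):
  ~c | ~g | ~o | ~p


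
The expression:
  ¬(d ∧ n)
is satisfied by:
  {d: False, n: False}
  {n: True, d: False}
  {d: True, n: False}


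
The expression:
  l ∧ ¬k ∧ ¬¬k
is never true.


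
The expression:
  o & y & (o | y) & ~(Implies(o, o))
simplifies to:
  False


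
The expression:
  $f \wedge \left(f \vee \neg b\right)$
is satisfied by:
  {f: True}


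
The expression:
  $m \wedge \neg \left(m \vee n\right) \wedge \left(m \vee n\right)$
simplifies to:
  $\text{False}$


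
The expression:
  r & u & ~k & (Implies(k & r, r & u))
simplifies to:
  r & u & ~k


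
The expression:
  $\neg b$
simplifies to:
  $\neg b$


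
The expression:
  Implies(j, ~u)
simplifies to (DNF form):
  ~j | ~u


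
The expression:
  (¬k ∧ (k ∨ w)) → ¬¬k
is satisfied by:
  {k: True, w: False}
  {w: False, k: False}
  {w: True, k: True}


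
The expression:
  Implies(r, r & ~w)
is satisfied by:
  {w: False, r: False}
  {r: True, w: False}
  {w: True, r: False}


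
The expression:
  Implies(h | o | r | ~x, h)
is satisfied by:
  {h: True, x: True, r: False, o: False}
  {h: True, x: False, r: False, o: False}
  {o: True, h: True, x: True, r: False}
  {o: True, h: True, x: False, r: False}
  {h: True, r: True, x: True, o: False}
  {h: True, r: True, x: False, o: False}
  {h: True, r: True, o: True, x: True}
  {h: True, r: True, o: True, x: False}
  {x: True, h: False, r: False, o: False}


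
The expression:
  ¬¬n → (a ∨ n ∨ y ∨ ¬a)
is always true.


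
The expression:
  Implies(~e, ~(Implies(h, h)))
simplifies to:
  e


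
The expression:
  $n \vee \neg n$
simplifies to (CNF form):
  $\text{True}$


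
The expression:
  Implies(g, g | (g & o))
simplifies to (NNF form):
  True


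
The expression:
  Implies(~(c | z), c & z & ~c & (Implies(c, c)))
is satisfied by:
  {z: True, c: True}
  {z: True, c: False}
  {c: True, z: False}


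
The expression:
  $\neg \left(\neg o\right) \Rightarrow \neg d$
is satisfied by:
  {o: False, d: False}
  {d: True, o: False}
  {o: True, d: False}


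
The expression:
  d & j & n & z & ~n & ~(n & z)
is never true.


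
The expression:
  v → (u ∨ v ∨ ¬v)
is always true.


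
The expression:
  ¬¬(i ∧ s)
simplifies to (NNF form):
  i ∧ s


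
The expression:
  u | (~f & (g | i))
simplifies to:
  u | (g & ~f) | (i & ~f)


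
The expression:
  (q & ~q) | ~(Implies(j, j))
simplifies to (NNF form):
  False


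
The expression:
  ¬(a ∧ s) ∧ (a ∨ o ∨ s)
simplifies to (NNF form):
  (a ∧ ¬s) ∨ (o ∧ ¬a) ∨ (s ∧ ¬a)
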